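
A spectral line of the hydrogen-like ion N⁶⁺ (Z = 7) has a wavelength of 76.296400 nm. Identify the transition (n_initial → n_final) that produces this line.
n = 8 → n = 5

First, find the photon energy from the wavelength (hc = 1239.84 eV·nm):
E = hc/λ = 1239.84 eV·nm / 76.296400 nm = 16.250308 eV

The energy levels of N⁶⁺ satisfy E_n = -13.6057 × 7² / n² eV, so an emission n_i → n_f releases
ΔE = 13.6057 × 7² × (1/n_f² − 1/n_i²) eV.

Setting ΔE equal to the photon energy:
1/n_f² − 1/n_i² = 16.250308 / (13.6057 × 7²) = 0.024375000

Since 1/n_i² must be positive, we need 1/n_f² > 0.024375000, i.e. n_f ≤ 6. For each allowed n_f, solve n_i = (1/n_f² − 0.024375000)^(−1/2) and check whether it is a whole number:
  n_f = 1: 1/n_i² = 1.000000000 − 0.024375000 = 0.975625000 → n_i = 1.012  (not an integer) ✗
  n_f = 2: 1/n_i² = 0.250000000 − 0.024375000 = 0.225625000 → n_i = 2.105  (not an integer) ✗
  n_f = 3: 1/n_i² = 0.111111111 − 0.024375000 = 0.086736111 → n_i = 3.395  (not an integer) ✗
  n_f = 4: 1/n_i² = 0.062500000 − 0.024375000 = 0.038125000 → n_i = 5.121  (not an integer) ✗
  n_f = 5: 1/n_i² = 0.040000000 − 0.024375000 = 0.015625000 → n_i = 8.000  → integer, n_i = 8 ✓
  n_f = 6: 1/n_i² = 0.027777778 − 0.024375000 = 0.003402778 → n_i = 17.143  (not an integer) ✗

Only n_f = 5 gives an integer upper level, n_i = 8.

The transition is from n = 8 to n = 5 (emission).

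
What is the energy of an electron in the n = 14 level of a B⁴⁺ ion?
-1.74 eV

For hydrogen-like ions, the energy levels scale with Z²:
E_n = -13.6057 Z² / n² eV

For B⁴⁺ (Z = 5) at n = 14:
E_14 = -13.6057 × 5² / 14²
E_14 = -13.6057 × 25 / 196
E_14 = -340.1425 / 196
E_14 = -1.74 eV

The energy is 25 times more negative than hydrogen at the same n due to the stronger nuclear charge.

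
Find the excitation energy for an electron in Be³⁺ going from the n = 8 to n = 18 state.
2.7295 eV

The energy levels of a hydrogen-like atom are E_n = -13.6057 Z² eV / n².

Energy at n = 8: E_8 = -13.6057 × 4² / 8² = -3.4014250 eV
Energy at n = 18: E_18 = -13.6057 × 4² / 18² = -0.6718864 eV

The excitation energy is the difference:
ΔE = E_18 - E_8
ΔE = -0.6718864 - (-3.4014250)
ΔE = 2.7295 eV

Since this is positive, energy must be absorbed (photon absorption).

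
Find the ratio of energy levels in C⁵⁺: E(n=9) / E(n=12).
1.778

Using E_n = -13.6057 Z² / n² eV with Z = 6:

E_9 = -13.6057 × 6² / 9² = -489.8052 / 81 = -6.046977778 eV
E_12 = -13.6057 × 6² / 12² = -489.8052 / 144 = -3.401425000 eV

The ratio is:
E_9/E_12 = (-6.046977778) / (-3.401425000)
E_9/E_12 = (-489.8052/81) / (-489.8052/144)
E_9/E_12 = 144/81
E_9/E_12 = 1.778
(Note: the Z² factors cancel in the ratio.)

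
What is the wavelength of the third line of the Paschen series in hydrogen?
1093.51816 nm

The lines of a series are numbered from the longest wavelength (smallest ΔE) outward; the third line is the transition from n = n_f + 3 to n_f.
The Paschen series has all transitions ending at n_f = 3.

For H, the third line (γ-line) is the jump from n = 6 to n = 3:
E_6 = -13.6057 / 6² = -0.3779361111 eV
E_3 = -13.6057 / 3² = -1.5117444444 eV
ΔE = E_6 - E_3 = 1.1338083333 eV

λ = hc/E = 1239.84 eV·nm / 1.1338083333 eV
λ = 1093.51816 nm

This is the γ-line of the Paschen series in H.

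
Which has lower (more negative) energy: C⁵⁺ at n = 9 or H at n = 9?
C⁵⁺ at n = 9 (E = -6.047 eV)

Using E_n = -13.6057 Z² / n² eV:

C⁵⁺ (Z = 6) at n = 9:
E = -13.6057 × 6² / 9² = -13.6057 × 36 / 81 = -6.046978 eV

H (Z = 1) at n = 9:
E = -13.6057 × 1² / 9² = -13.6057 × 1 / 81 = -0.167972 eV

Since -6.046978 eV < -0.167972 eV,
C⁵⁺ at n = 9 is more tightly bound (requires more energy to ionize).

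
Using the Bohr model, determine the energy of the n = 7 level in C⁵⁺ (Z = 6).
-9.99602 eV

For hydrogen-like ions, the energy levels scale with Z²:
E_n = -13.6057 Z² / n² eV

For C⁵⁺ (Z = 6) at n = 7:
E_7 = -13.6057 × 6² / 7²
E_7 = -13.6057 × 36 / 49
E_7 = -489.8052 / 49
E_7 = -9.99602 eV

The energy is 36 times more negative than hydrogen at the same n due to the stronger nuclear charge.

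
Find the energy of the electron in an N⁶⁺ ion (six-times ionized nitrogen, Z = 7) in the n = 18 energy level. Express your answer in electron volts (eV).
-2.06 eV

The energy levels of a hydrogen-like atom are given by:
E_n = -13.6057 Z² / n² eV  (with Z = 7 for N⁶⁺)

For n = 18:
E_18 = -13.6057 × 7² / 18²
E_18 = -13.6057 × 49 / 324
E_18 = -2.06 eV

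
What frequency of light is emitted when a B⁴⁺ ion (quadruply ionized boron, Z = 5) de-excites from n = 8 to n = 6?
9.995e+14 Hz

First, find the transition energy:
E_8 = -13.6057 × 5² / 8² = -5.31472656 eV
E_6 = -13.6057 × 5² / 6² = -9.44840278 eV
|ΔE| = |E_6 - E_8| = 4.13367622 eV

Convert to Joules: E = 4.13367622 eV × (1.602177 × 10⁻¹⁹ J/eV) = 6.62288e-19 J

Using E = hf:
f = E/h = 6.62288e-19 J / (6.62607 × 10⁻³⁴ J·s)
f = 9.995e+14 Hz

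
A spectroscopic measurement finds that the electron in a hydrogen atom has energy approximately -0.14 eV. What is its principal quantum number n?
n = 10

The exact energy levels follow E_n = -13.6057 eV / n².

The measured value (-0.14 eV) is reported to only 2 significant figures, so we must test candidate n values and see which one matches to that precision.

Candidate energies:
  n = 8:  E = -13.6057/8² = -0.21259 eV
  n = 9:  E = -13.6057/9² = -0.16797 eV
  n = 10:  E = -13.6057/10² = -0.13606 eV  ← matches
  n = 11:  E = -13.6057/11² = -0.11244 eV
  n = 12:  E = -13.6057/12² = -0.09448 eV

Checking against the measurement of -0.14 eV (2 sig figs), only n = 10 agrees:
E_10 = -0.13606 eV, which rounds to -0.14 eV ✓

Therefore n = 10.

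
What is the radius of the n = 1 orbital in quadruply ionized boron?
0.0106 nm (or 0.1058 Å)

The Bohr radius formula is:
r_n = n² a₀ / Z

where a₀ = 0.0529177 nm is the Bohr radius.

For B⁴⁺ (Z = 5) at n = 1:
r_1 = 1² × 0.0529177 nm / 5
r_1 = 1 × 0.0529177 nm / 5
r_1 = 0.05292 nm / 5
r_1 = 0.0106 nm

The electron orbits at approximately 0.0106 nm from the nucleus.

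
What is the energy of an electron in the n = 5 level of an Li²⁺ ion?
-4.89805 eV

For hydrogen-like ions, the energy levels scale with Z²:
E_n = -13.6057 Z² / n² eV

For Li²⁺ (Z = 3) at n = 5:
E_5 = -13.6057 × 3² / 5²
E_5 = -13.6057 × 9 / 25
E_5 = -122.4513 / 25
E_5 = -4.89805 eV

The energy is 9 times more negative than hydrogen at the same n due to the stronger nuclear charge.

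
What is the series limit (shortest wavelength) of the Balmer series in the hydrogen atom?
364.506 nm

The series limit corresponds to the transition from n = ∞ to n = 2.
This is the highest energy (shortest wavelength) transition in the Balmer series.

E_∞ = 0 eV
E_2 = -13.6057 / 2² = -3.4014250 eV

Energy at series limit:
ΔE = E_∞ - E_2 = 0 - (-3.4014250) = 3.4014250 eV
λ = hc/E = 1239.84 eV·nm / 3.4014250 eV = 364.506 nm

This energy equals the ionization energy from the n = 2 state of hydrogen.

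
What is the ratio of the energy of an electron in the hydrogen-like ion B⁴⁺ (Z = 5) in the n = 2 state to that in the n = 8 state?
16.000000

Using E_n = -13.6057 Z² / n² eV with Z = 5:

E_2 = -13.6057 × 5² / 2² = -340.1425 / 4 = -85.035625000000 eV
E_8 = -13.6057 × 5² / 8² = -340.1425 / 64 = -5.314726562500 eV

The ratio is:
E_2/E_8 = (-85.035625000000) / (-5.314726562500)
E_2/E_8 = (-340.1425/4) / (-340.1425/64)
E_2/E_8 = 64/4
E_2/E_8 = 16.000000
(Note: the Z² factors cancel in the ratio.)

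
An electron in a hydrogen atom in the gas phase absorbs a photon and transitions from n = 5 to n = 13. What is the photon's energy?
0.463721 eV

The energy levels of a hydrogen-like atom are E_n = -13.6057 eV / n².

Energy at n = 5: E_5 = -13.6057 / 5² = -0.544228000 eV
Energy at n = 13: E_13 = -13.6057 / 13² = -0.080507101 eV

The excitation energy is the difference:
ΔE = E_13 - E_5
ΔE = -0.080507101 - (-0.544228000)
ΔE = 0.463721 eV

Since this is positive, energy must be absorbed (photon absorption).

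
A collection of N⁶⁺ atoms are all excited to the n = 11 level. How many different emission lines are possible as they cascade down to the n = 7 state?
10

The electron can occupy levels n = 7, 8, ..., 11 during de-excitation — that is m = 11 - 7 + 1 = 5 distinct levels.

The number of distinct spectral lines equals the number of ways to choose 2 of these m levels (each pair gives one possible emission transition):

Number of lines = m(m-1)/2 = 5×4/2 = 10

These correspond to all possible transitions between the 5 levels:
11 → 10, 11 → 9, 11 → 8, 11 → 7, 10 → 9, 10 → 8, 10 → 7, 9 → 8...

Each transition produces a photon with a unique energy (and thus wavelength). This count does not depend on Z.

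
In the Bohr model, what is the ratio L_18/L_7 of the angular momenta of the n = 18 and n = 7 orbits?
2.57143

In the Bohr model, L_n = nℏ, so the ratio is purely the ratio of quantum numbers:

L_18/L_7 = 18ℏ / 7ℏ = 18/7 = 2.57143

The angular momentum scales linearly with n.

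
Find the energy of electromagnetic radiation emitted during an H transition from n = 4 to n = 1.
12.75534 eV

The energy levels are E_n = -13.6057 eV / n².

Energy at n = 4: E_4 = -13.6057 / 4² = -0.85035625 eV
Energy at n = 1: E_1 = -13.6057 / 1² = -13.60570000 eV

For emission (electron falling to lower state), the photon energy is:
E_photon = E_4 - E_1 = |-0.85035625 - (-13.60570000)|
E_photon = 12.75534 eV

This energy is carried away by the emitted photon.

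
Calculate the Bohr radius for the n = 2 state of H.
0.211671 nm (or 2.116709 Å)

The Bohr radius formula is:
r_n = n² a₀ / Z

where a₀ = 0.052917721 nm is the Bohr radius.

For H (Z = 1) at n = 2:
r_2 = 2² × 0.052917721 nm / 1
r_2 = 4 × 0.052917721 nm / 1
r_2 = 0.2116709 nm / 1
r_2 = 0.211671 nm

The electron orbits at approximately 0.211671 nm from the nucleus.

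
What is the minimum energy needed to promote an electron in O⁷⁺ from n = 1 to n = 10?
862.06 eV

The energy levels of a hydrogen-like atom are E_n = -13.6057 Z² eV / n².

Energy at n = 1: E_1 = -13.6057 × 8² / 1² = -870.76480 eV
Energy at n = 10: E_10 = -13.6057 × 8² / 10² = -8.70765 eV

The excitation energy is the difference:
ΔE = E_10 - E_1
ΔE = -8.70765 - (-870.76480)
ΔE = 862.06 eV

Since this is positive, energy must be absorbed (photon absorption).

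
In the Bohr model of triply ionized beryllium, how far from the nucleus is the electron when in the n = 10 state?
1.3229 nm (or 13.2294 Å)

The Bohr radius formula is:
r_n = n² a₀ / Z

where a₀ = 0.0529177 nm is the Bohr radius.

For Be³⁺ (Z = 4) at n = 10:
r_10 = 10² × 0.0529177 nm / 4
r_10 = 100 × 0.0529177 nm / 4
r_10 = 5.29177 nm / 4
r_10 = 1.3229 nm

The electron orbits at approximately 1.3229 nm from the nucleus.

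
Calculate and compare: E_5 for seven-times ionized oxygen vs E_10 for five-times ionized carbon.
O⁷⁺ at n = 5 (E = -34.8306 eV)

Using E_n = -13.6057 Z² / n² eV:

O⁷⁺ (Z = 8) at n = 5:
E = -13.6057 × 8² / 5² = -13.6057 × 64 / 25 = -34.8305920 eV

C⁵⁺ (Z = 6) at n = 10:
E = -13.6057 × 6² / 10² = -13.6057 × 36 / 100 = -4.8980520 eV

Since -34.8305920 eV < -4.8980520 eV,
O⁷⁺ at n = 5 is more tightly bound (requires more energy to ionize).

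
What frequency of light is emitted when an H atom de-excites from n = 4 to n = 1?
3.08e+15 Hz

First, find the transition energy:
E_4 = -13.6057 / 4² = -0.8504 eV
E_1 = -13.6057 / 1² = -13.6057 eV
|ΔE| = |E_1 - E_4| = 12.7553 eV

Convert to Joules: E = 12.7553 eV × (1.602177 × 10⁻¹⁹ J/eV) = 2.0436e-18 J

Using E = hf:
f = E/h = 2.0436e-18 J / (6.62607 × 10⁻³⁴ J·s)
f = 3.08e+15 Hz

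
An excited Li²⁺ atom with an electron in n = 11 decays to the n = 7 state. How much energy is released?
1.487 eV

The energy levels are E_n = -13.6057 Z² eV / n².

Energy at n = 11: E_11 = -13.6057 × 3² / 11² = -1.011994 eV
Energy at n = 7: E_7 = -13.6057 × 3² / 7² = -2.499006 eV

For emission (electron falling to lower state), the photon energy is:
E_photon = E_11 - E_7 = |-1.011994 - (-2.499006)|
E_photon = 1.487 eV

This energy is carried away by the emitted photon.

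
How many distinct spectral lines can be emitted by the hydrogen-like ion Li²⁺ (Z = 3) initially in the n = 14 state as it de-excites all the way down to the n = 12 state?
3

The electron can occupy levels n = 12, 13, ..., 14 during de-excitation — that is m = 14 - 12 + 1 = 3 distinct levels.

The number of distinct spectral lines equals the number of ways to choose 2 of these m levels (each pair gives one possible emission transition):

Number of lines = m(m-1)/2 = 3×2/2 = 3

These correspond to all possible transitions between the 3 levels:
14 → 13, 14 → 12, 13 → 12

Each transition produces a photon with a unique energy (and thus wavelength). This count does not depend on Z.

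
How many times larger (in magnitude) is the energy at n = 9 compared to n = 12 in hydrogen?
1.7778

Using E_n = -13.6057 Z² / n² eV with Z = 1:

E_9 = -13.6057 / 9² = -13.6057 / 81 = -0.1679716049 eV
E_12 = -13.6057 / 12² = -13.6057 / 144 = -0.0944840278 eV

The ratio is:
E_9/E_12 = (-0.1679716049) / (-0.0944840278)
E_9/E_12 = (-13.6057/81) / (-13.6057/144)
E_9/E_12 = 144/81
E_9/E_12 = 1.7778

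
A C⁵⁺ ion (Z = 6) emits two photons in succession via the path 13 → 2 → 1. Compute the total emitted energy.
486.906944 eV

The energy levels of C⁵⁺ are E_n = -13.6057 × 6² / n² eV.

First transition (13 → 2):
ΔE₁ = |E_2 - E_13|
ΔE₁ = |-122.451300000000 - (-2.898255621302)| = 119.553044379 eV

Second transition (2 → 1):
ΔE₂ = |E_1 - E_2|
ΔE₂ = |-489.805200000000 - (-122.451300000000)| = 367.353900000 eV

Total energy released:
E_total = ΔE₁ + ΔE₂ = 119.553044379 + 367.353900000 = 486.906944 eV

Note: This equals the direct transition 13 → 1: 486.906944 eV ✓
Energy is conserved regardless of the path taken.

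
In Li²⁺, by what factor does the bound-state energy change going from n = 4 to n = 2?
4.00000

Using E_n = -13.6057 Z² / n² eV with Z = 3:

E_2 = -13.6057 × 3² / 2² = -122.4513 / 4 = -30.61282500000 eV
E_4 = -13.6057 × 3² / 4² = -122.4513 / 16 = -7.65320625000 eV

The ratio is:
E_2/E_4 = (-30.61282500000) / (-7.65320625000)
E_2/E_4 = (-122.4513/4) / (-122.4513/16)
E_2/E_4 = 16/4
E_2/E_4 = 4.00000
(Note: the Z² factors cancel in the ratio.)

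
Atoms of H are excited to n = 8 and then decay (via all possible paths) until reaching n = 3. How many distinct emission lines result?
15

The electron can occupy levels n = 3, 4, ..., 8 during de-excitation — that is m = 8 - 3 + 1 = 6 distinct levels.

The number of distinct spectral lines equals the number of ways to choose 2 of these m levels (each pair gives one possible emission transition):

Number of lines = m(m-1)/2 = 6×5/2 = 15

These correspond to all possible transitions between the 6 levels:
8 → 7, 8 → 6, 8 → 5, 8 → 4, 8 → 3, 7 → 6, 7 → 5, 7 → 4...

Each transition produces a photon with a unique energy (and thus wavelength). This count does not depend on Z.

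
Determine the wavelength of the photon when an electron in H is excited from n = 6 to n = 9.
5904.998 nm

First, find the transition energy using E_n = -13.6057 / n² eV:
E_6 = -13.6057 / 6² = -0.377936111 eV
E_9 = -13.6057 / 9² = -0.167971605 eV

Photon energy: |ΔE| = |E_9 - E_6| = 0.209964506 eV

Convert to wavelength using E = hc/λ with hc = 1239.84 eV·nm:
λ = hc/E = 1239.84 eV·nm / 0.209964506 eV
λ = 5904.998 nm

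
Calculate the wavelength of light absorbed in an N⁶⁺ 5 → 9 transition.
67.2490 nm

First, find the transition energy using E_n = -13.6057 Z² / n² eV:
E_5 = -13.6057 × 7² / 5² = -26.667172 eV
E_9 = -13.6057 × 7² / 9² = -8.230609 eV

Photon energy: |ΔE| = |E_9 - E_5| = 18.436563 eV

Convert to wavelength using E = hc/λ with hc = 1239.84 eV·nm:
λ = hc/E = 1239.84 eV·nm / 18.436563 eV
λ = 67.2490 nm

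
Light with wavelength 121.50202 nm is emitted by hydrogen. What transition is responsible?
n = 2 → n = 1

First, find the photon energy from the wavelength (hc = 1239.84 eV·nm):
E = hc/λ = 1239.84 eV·nm / 121.50202 nm = 10.204275 eV

The energy levels of hydrogen satisfy E_n = -13.6057 / n² eV, so an emission n_i → n_f releases
ΔE = 13.6057 × (1/n_f² − 1/n_i²) eV.

Setting ΔE equal to the photon energy:
1/n_f² − 1/n_i² = 10.204275 / 13.6057 = 0.75000000

Since 1/n_i² must be positive, we need 1/n_f² > 0.75000000, i.e. n_f ≤ 1. For each allowed n_f, solve n_i = (1/n_f² − 0.75000000)^(−1/2) and check whether it is a whole number:
  n_f = 1: 1/n_i² = 1.00000000 − 0.75000000 = 0.25000000 → n_i = 2.000  → integer, n_i = 2 ✓

Only n_f = 1 gives an integer upper level, n_i = 2.

The transition is from n = 2 to n = 1 (emission).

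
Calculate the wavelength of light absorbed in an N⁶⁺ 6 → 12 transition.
89.267 nm

First, find the transition energy using E_n = -13.6057 Z² / n² eV:
E_6 = -13.6057 × 7² / 6² = -18.51887 eV
E_12 = -13.6057 × 7² / 12² = -4.62972 eV

Photon energy: |ΔE| = |E_12 - E_6| = 13.88915 eV

Convert to wavelength using E = hc/λ with hc = 1239.84 eV·nm:
λ = hc/E = 1239.84 eV·nm / 13.88915 eV
λ = 89.267 nm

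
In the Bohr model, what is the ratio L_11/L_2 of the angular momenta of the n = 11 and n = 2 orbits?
5.5000

In the Bohr model, L_n = nℏ, so the ratio is purely the ratio of quantum numbers:

L_11/L_2 = 11ℏ / 2ℏ = 11/2 = 5.5000

The angular momentum scales linearly with n.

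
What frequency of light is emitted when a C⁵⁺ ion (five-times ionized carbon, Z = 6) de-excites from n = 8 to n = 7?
5.66e+14 Hz

First, find the transition energy:
E_8 = -13.6057 × 6² / 8² = -7.653206 eV
E_7 = -13.6057 × 6² / 7² = -9.996024 eV
|ΔE| = |E_7 - E_8| = 2.342818 eV

Convert to Joules: E = 2.342818 eV × (1.602177 × 10⁻¹⁹ J/eV) = 3.7536e-19 J

Using E = hf:
f = E/h = 3.7536e-19 J / (6.62607 × 10⁻³⁴ J·s)
f = 5.66e+14 Hz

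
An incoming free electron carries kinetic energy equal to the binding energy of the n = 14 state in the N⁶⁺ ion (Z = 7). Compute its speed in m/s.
1.0938e+06 m/s (or 0.36487% of c)

The binding energy at n = 14 for N⁶⁺ is:
E_14 = -13.6057 × 7²/14² = -3.4014250 eV
|E_14| = 3.4014250 eV

Convert to Joules:
KE = 3.4014250 eV × (1.602177 × 10⁻¹⁹ J/eV) = 5.449685e-19 J

Using KE = ½mv²:
v = √(2·KE/m_e)
v = √(2 × 5.449685e-19 J / 9.10938 × 10⁻³¹ kg)
v = 1.0938e+06 m/s

This is approximately 0.36487% the speed of light.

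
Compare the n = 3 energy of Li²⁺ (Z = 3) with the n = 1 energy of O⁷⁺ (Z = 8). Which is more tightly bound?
O⁷⁺ at n = 1 (E = -870.764800 eV)

Using E_n = -13.6057 Z² / n² eV:

Li²⁺ (Z = 3) at n = 3:
E = -13.6057 × 3² / 3² = -13.6057 × 9 / 9 = -13.605700000 eV

O⁷⁺ (Z = 8) at n = 1:
E = -13.6057 × 8² / 1² = -13.6057 × 64 / 1 = -870.764800000 eV

Since -870.764800000 eV < -13.605700000 eV,
O⁷⁺ at n = 1 is more tightly bound (requires more energy to ionize).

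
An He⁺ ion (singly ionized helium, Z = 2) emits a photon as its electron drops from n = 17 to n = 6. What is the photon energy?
1.323 eV

The energy levels are E_n = -13.6057 Z² eV / n².

Energy at n = 17: E_17 = -13.6057 × 2² / 17² = -0.188314 eV
Energy at n = 6: E_6 = -13.6057 × 2² / 6² = -1.511744 eV

For emission (electron falling to lower state), the photon energy is:
E_photon = E_17 - E_6 = |-0.188314 - (-1.511744)|
E_photon = 1.323 eV

This energy is carried away by the emitted photon.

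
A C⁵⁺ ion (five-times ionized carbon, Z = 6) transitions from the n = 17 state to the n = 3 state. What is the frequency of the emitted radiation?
1.2750e+16 Hz

First, find the transition energy:
E_17 = -13.6057 × 6² / 17² = -1.694828 eV
E_3 = -13.6057 × 6² / 3² = -54.422800 eV
|ΔE| = |E_3 - E_17| = 52.727972 eV

Convert to Joules: E = 52.727972 eV × (1.602177 × 10⁻¹⁹ J/eV) = 8.447954e-18 J

Using E = hf:
f = E/h = 8.447954e-18 J / (6.62607 × 10⁻³⁴ J·s)
f = 1.2750e+16 Hz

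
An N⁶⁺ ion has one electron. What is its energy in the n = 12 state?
-4.630 eV

For hydrogen-like ions, the energy levels scale with Z²:
E_n = -13.6057 Z² / n² eV

For N⁶⁺ (Z = 7) at n = 12:
E_12 = -13.6057 × 7² / 12²
E_12 = -13.6057 × 49 / 144
E_12 = -666.6793 / 144
E_12 = -4.630 eV

The energy is 49 times more negative than hydrogen at the same n due to the stronger nuclear charge.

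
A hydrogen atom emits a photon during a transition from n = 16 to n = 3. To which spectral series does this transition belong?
Paschen series

The spectral series in hydrogen are named based on the final (lower) energy level:
- Lyman series: n_final = 1 (ultraviolet)
- Balmer series: n_final = 2 (visible/near-UV)
- Paschen series: n_final = 3 (infrared)
- Brackett series: n_final = 4 (infrared)
- Pfund series: n_final = 5 (far infrared)

Since this transition ends at n = 3, it belongs to the Paschen series.

For reference, this 16 → 3 line has photon energy
ΔE = 13.6057 eV × (1/3² - 1/16²) = 1.458597179 eV,
corresponding to wavelength λ = hc/ΔE = 1239.84 eV·nm / 1.458597179 eV = 850.02221 nm in the infrared region.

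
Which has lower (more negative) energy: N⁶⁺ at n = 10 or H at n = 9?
N⁶⁺ at n = 10 (E = -6.666793 eV)

Using E_n = -13.6057 Z² / n² eV:

N⁶⁺ (Z = 7) at n = 10:
E = -13.6057 × 7² / 10² = -13.6057 × 49 / 100 = -6.666793000 eV

H (Z = 1) at n = 9:
E = -13.6057 × 1² / 9² = -13.6057 × 1 / 81 = -0.167971605 eV

Since -6.666793000 eV < -0.167971605 eV,
N⁶⁺ at n = 10 is more tightly bound (requires more energy to ionize).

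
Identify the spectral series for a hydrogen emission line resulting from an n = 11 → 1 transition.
Lyman series

The spectral series in hydrogen are named based on the final (lower) energy level:
- Lyman series: n_final = 1 (ultraviolet)
- Balmer series: n_final = 2 (visible/near-UV)
- Paschen series: n_final = 3 (infrared)
- Brackett series: n_final = 4 (infrared)
- Pfund series: n_final = 5 (far infrared)

Since this transition ends at n = 1, it belongs to the Lyman series.

For reference, this 11 → 1 line has photon energy
ΔE = 13.6057 eV × (1/1² - 1/11²) = 13.4932562 eV,
corresponding to wavelength λ = hc/ΔE = 1239.84 eV·nm / 13.4932562 eV = 91.88590 nm in the ultraviolet region.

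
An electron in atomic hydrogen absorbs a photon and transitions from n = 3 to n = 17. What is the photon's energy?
1.46467 eV

The energy levels of a hydrogen-like atom are E_n = -13.6057 eV / n².

Energy at n = 3: E_3 = -13.6057 / 3² = -1.51174444 eV
Energy at n = 17: E_17 = -13.6057 / 17² = -0.04707855 eV

The excitation energy is the difference:
ΔE = E_17 - E_3
ΔE = -0.04707855 - (-1.51174444)
ΔE = 1.46467 eV

Since this is positive, energy must be absorbed (photon absorption).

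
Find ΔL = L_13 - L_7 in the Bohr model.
6.3274e-34 J·s (or 6ℏ)

In the Bohr model, L_n = nℏ where ℏ = 1.054572e-34 J·s.

L_13 = 13ℏ = 1.370944e-33 J·s
L_7 = 7ℏ = 7.382004e-34 J·s

ΔL = L_13 - L_7 = (13 - 7)ℏ = 6ℏ
ΔL = 6 × 1.054572e-34 J·s = 6.3274e-34 J·s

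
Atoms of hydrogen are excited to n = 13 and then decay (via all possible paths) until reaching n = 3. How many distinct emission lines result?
55

The electron can occupy levels n = 3, 4, ..., 13 during de-excitation — that is m = 13 - 3 + 1 = 11 distinct levels.

The number of distinct spectral lines equals the number of ways to choose 2 of these m levels (each pair gives one possible emission transition):

Number of lines = m(m-1)/2 = 11×10/2 = 55

These correspond to all possible transitions between the 11 levels:
13 → 12, 13 → 11, 13 → 10, 13 → 9, 13 → 8, 13 → 7, 13 → 6, 13 → 5...

Each transition produces a photon with a unique energy (and thus wavelength). This count does not depend on Z.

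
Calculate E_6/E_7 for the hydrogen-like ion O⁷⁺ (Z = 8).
1.361111

Using E_n = -13.6057 Z² / n² eV with Z = 8:

E_6 = -13.6057 × 8² / 6² = -870.7648 / 36 = -24.187911111111 eV
E_7 = -13.6057 × 8² / 7² = -870.7648 / 49 = -17.770710204082 eV

The ratio is:
E_6/E_7 = (-24.187911111111) / (-17.770710204082)
E_6/E_7 = (-870.7648/36) / (-870.7648/49)
E_6/E_7 = 49/36
E_6/E_7 = 1.361111
(Note: the Z² factors cancel in the ratio.)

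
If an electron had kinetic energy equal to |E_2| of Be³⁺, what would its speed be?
4.37539e+06 m/s (or 1.459471% of c)

The binding energy at n = 2 for Be³⁺ is:
E_2 = -13.6057 × 4²/2² = -54.42280000 eV
|E_2| = 54.42280000 eV

Convert to Joules:
KE = 54.42280000 eV × (1.602177 × 10⁻¹⁹ J/eV) = 8.7194958e-18 J

Using KE = ½mv²:
v = √(2·KE/m_e)
v = √(2 × 8.7194958e-18 J / 9.10938 × 10⁻³¹ kg)
v = 4.37539e+06 m/s

This is approximately 1.459471% the speed of light.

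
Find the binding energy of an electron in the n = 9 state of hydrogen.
0.1680 eV

The ionization energy is the energy needed to remove the electron completely (n → ∞).

For hydrogen, E_n = -13.6057 eV / n².

At n = 9: E_9 = -13.6057 / 9² = -0.1679716 eV
At n = ∞: E_∞ = 0 eV

Ionization energy = E_∞ - E_9 = 0 - (-0.1679716) = 0.1679716 eV
Ionization energy ≈ 0.1680 eV

This is also called the binding energy of the electron in state n = 9.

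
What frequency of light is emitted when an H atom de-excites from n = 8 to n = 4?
1.54e+14 Hz

First, find the transition energy:
E_8 = -13.6057 / 8² = -0.212589 eV
E_4 = -13.6057 / 4² = -0.850356 eV
|ΔE| = |E_4 - E_8| = 0.637767 eV

Convert to Joules: E = 0.637767 eV × (1.602177 × 10⁻¹⁹ J/eV) = 1.0218e-19 J

Using E = hf:
f = E/h = 1.0218e-19 J / (6.62607 × 10⁻³⁴ J·s)
f = 1.54e+14 Hz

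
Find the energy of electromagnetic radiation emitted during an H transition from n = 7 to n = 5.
0.26656 eV

The energy levels are E_n = -13.6057 eV / n².

Energy at n = 7: E_7 = -13.6057 / 7² = -0.27766735 eV
Energy at n = 5: E_5 = -13.6057 / 5² = -0.54422800 eV

For emission (electron falling to lower state), the photon energy is:
E_photon = E_7 - E_5 = |-0.27766735 - (-0.54422800)|
E_photon = 0.26656 eV

This energy is carried away by the emitted photon.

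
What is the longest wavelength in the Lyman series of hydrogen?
121.50 nm

The longest wavelength corresponds to the smallest energy transition in the series.
The Lyman series has all transitions ending at n_f = 1.

For H, the first line (α-line) is the jump from n = 2 to n = 1:
E_2 = -13.6057 / 2² = -3.40143 eV
E_1 = -13.6057 / 1² = -13.60570 eV
ΔE = E_2 - E_1 = 10.20427 eV

λ = hc/E = 1239.84 eV·nm / 10.20427 eV
λ = 121.50 nm

This is the α-line of the Lyman series in H.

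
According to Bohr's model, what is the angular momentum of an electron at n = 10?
1.055e-33 J·s (or 10ℏ)

In the Bohr model, angular momentum is quantized:
L = nℏ

where ℏ = h/(2π) = 1.05457e-34 J·s

For n = 10:
L = 10 × 1.05457e-34 J·s
L = 1.055e-33 J·s

This can also be written as L = 10ℏ.
The angular momentum is an integer multiple of the reduced Planck constant.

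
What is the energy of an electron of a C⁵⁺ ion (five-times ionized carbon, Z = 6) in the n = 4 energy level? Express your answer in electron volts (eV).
-30.61 eV

The energy levels of a hydrogen-like atom are given by:
E_n = -13.6057 Z² / n² eV  (with Z = 6 for C⁵⁺)

For n = 4:
E_4 = -13.6057 × 6² / 4²
E_4 = -13.6057 × 36 / 16
E_4 = -30.61 eV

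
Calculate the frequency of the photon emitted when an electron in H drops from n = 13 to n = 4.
1.861e+14 Hz

First, find the transition energy:
E_13 = -13.6057 / 13² = -0.0805071 eV
E_4 = -13.6057 / 4² = -0.8503563 eV
|ΔE| = |E_4 - E_13| = 0.7698492 eV

Convert to Joules: E = 0.7698492 eV × (1.602177 × 10⁻¹⁹ J/eV) = 1.23343e-19 J

Using E = hf:
f = E/h = 1.23343e-19 J / (6.62607 × 10⁻³⁴ J·s)
f = 1.861e+14 Hz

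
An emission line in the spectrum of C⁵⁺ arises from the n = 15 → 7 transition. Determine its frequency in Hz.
1.891e+15 Hz

First, find the transition energy:
E_15 = -13.6057 × 6² / 15² = -2.176912 eV
E_7 = -13.6057 × 6² / 7² = -9.996024 eV
|ΔE| = |E_7 - E_15| = 7.819112 eV

Convert to Joules: E = 7.819112 eV × (1.602177 × 10⁻¹⁹ J/eV) = 1.25276e-18 J

Using E = hf:
f = E/h = 1.25276e-18 J / (6.62607 × 10⁻³⁴ J·s)
f = 1.891e+15 Hz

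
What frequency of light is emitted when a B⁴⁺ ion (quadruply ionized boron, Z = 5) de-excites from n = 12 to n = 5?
2.71869e+15 Hz

First, find the transition energy:
E_12 = -13.6057 × 5² / 12² = -2.3621007 eV
E_5 = -13.6057 × 5² / 5² = -13.6057000 eV
|ΔE| = |E_5 - E_12| = 11.2435993 eV

Convert to Joules: E = 11.2435993 eV × (1.602177 × 10⁻¹⁹ J/eV) = 1.8014236e-18 J

Using E = hf:
f = E/h = 1.8014236e-18 J / (6.62607 × 10⁻³⁴ J·s)
f = 2.71869e+15 Hz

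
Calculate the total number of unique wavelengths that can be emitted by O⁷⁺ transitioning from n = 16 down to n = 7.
45

The electron can occupy levels n = 7, 8, ..., 16 during de-excitation — that is m = 16 - 7 + 1 = 10 distinct levels.

The number of distinct spectral lines equals the number of ways to choose 2 of these m levels (each pair gives one possible emission transition):

Number of lines = m(m-1)/2 = 10×9/2 = 45

These correspond to all possible transitions between the 10 levels:
16 → 15, 16 → 14, 16 → 13, 16 → 12, 16 → 11, 16 → 10, 16 → 9, 16 → 8...

Each transition produces a photon with a unique energy (and thus wavelength). This count does not depend on Z.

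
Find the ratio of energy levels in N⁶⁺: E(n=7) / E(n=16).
5.224

Using E_n = -13.6057 Z² / n² eV with Z = 7:

E_7 = -13.6057 × 7² / 7² = -666.6793 / 49 = -13.605700000 eV
E_16 = -13.6057 × 7² / 16² = -666.6793 / 256 = -2.604216016 eV

The ratio is:
E_7/E_16 = (-13.605700000) / (-2.604216016)
E_7/E_16 = (-666.6793/49) / (-666.6793/256)
E_7/E_16 = 256/49
E_7/E_16 = 5.224
(Note: the Z² factors cancel in the ratio.)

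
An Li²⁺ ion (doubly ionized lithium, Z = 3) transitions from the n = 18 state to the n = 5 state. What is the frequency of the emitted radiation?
1.09296e+15 Hz

First, find the transition energy:
E_18 = -13.6057 × 3² / 18² = -0.37793611 eV
E_5 = -13.6057 × 3² / 5² = -4.89805200 eV
|ΔE| = |E_5 - E_18| = 4.52011589 eV

Convert to Joules: E = 4.52011589 eV × (1.602177 × 10⁻¹⁹ J/eV) = 7.2420257e-19 J

Using E = hf:
f = E/h = 7.2420257e-19 J / (6.62607 × 10⁻³⁴ J·s)
f = 1.09296e+15 Hz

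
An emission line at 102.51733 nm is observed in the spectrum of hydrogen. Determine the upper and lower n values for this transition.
n = 3 → n = 1

First, find the photon energy from the wavelength (hc = 1239.84 eV·nm):
E = hc/λ = 1239.84 eV·nm / 102.51733 nm = 12.093955 eV

The energy levels of hydrogen satisfy E_n = -13.6057 / n² eV, so an emission n_i → n_f releases
ΔE = 13.6057 × (1/n_f² − 1/n_i²) eV.

Setting ΔE equal to the photon energy:
1/n_f² − 1/n_i² = 12.093955 / 13.6057 = 0.88888885

Since 1/n_i² must be positive, we need 1/n_f² > 0.88888885, i.e. n_f ≤ 1. For each allowed n_f, solve n_i = (1/n_f² − 0.88888885)^(−1/2) and check whether it is a whole number:
  n_f = 1: 1/n_i² = 1.00000000 − 0.88888885 = 0.11111115 → n_i = 3.000  → integer, n_i = 3 ✓

Only n_f = 1 gives an integer upper level, n_i = 3.

The transition is from n = 3 to n = 1 (emission).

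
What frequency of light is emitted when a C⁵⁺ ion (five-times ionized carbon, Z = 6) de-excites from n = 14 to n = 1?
1.17830e+17 Hz

First, find the transition energy:
E_14 = -13.6057 × 6² / 14² = -2.499006 eV
E_1 = -13.6057 × 6² / 1² = -489.805200 eV
|ΔE| = |E_1 - E_14| = 487.306194 eV

Convert to Joules: E = 487.306194 eV × (1.602177 × 10⁻¹⁹ J/eV) = 7.8075078e-17 J

Using E = hf:
f = E/h = 7.8075078e-17 J / (6.62607 × 10⁻³⁴ J·s)
f = 1.17830e+17 Hz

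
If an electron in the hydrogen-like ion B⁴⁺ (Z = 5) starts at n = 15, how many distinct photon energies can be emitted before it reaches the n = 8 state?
28

The electron can occupy levels n = 8, 9, ..., 15 during de-excitation — that is m = 15 - 8 + 1 = 8 distinct levels.

The number of distinct spectral lines equals the number of ways to choose 2 of these m levels (each pair gives one possible emission transition):

Number of lines = m(m-1)/2 = 8×7/2 = 28

These correspond to all possible transitions between the 8 levels:
15 → 14, 15 → 13, 15 → 12, 15 → 11, 15 → 10, 15 → 9, 15 → 8, 14 → 13...

Each transition produces a photon with a unique energy (and thus wavelength). This count does not depend on Z.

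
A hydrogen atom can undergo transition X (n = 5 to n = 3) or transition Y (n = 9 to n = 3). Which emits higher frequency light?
9 → 3

Calculate the energy for each transition:

Transition 5 → 3:
ΔE₁ = |E_3 - E_5| = |-13.6057/3² - (-13.6057/5²)|
ΔE₁ = |-1.51174444444 - (-0.54422800000)| = 0.96751644 eV

Transition 9 → 3:
ΔE₂ = |E_3 - E_9| = |-13.6057/3² - (-13.6057/9²)|
ΔE₂ = |-1.51174444444 - (-0.16797160494)| = 1.34377284 eV

Since 1.34377284 eV > 0.96751644 eV, the transition 9 → 3 emits the more energetic photon.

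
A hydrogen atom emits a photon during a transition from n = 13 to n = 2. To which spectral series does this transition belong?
Balmer series

The spectral series in hydrogen are named based on the final (lower) energy level:
- Lyman series: n_final = 1 (ultraviolet)
- Balmer series: n_final = 2 (visible/near-UV)
- Paschen series: n_final = 3 (infrared)
- Brackett series: n_final = 4 (infrared)
- Pfund series: n_final = 5 (far infrared)

Since this transition ends at n = 2, it belongs to the Balmer series.

For reference, this 13 → 2 line has photon energy
ΔE = 13.6057 eV × (1/2² - 1/13²) = 3.320918 eV,
corresponding to wavelength λ = hc/ΔE = 1239.84 eV·nm / 3.320918 eV = 373.34 nm in the visible/near-UV region.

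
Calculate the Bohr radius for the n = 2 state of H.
0.2117 nm (or 2.1167 Å)

The Bohr radius formula is:
r_n = n² a₀ / Z

where a₀ = 0.0529177 nm is the Bohr radius.

For H (Z = 1) at n = 2:
r_2 = 2² × 0.0529177 nm / 1
r_2 = 4 × 0.0529177 nm / 1
r_2 = 0.21167 nm / 1
r_2 = 0.2117 nm

The electron orbits at approximately 0.2117 nm from the nucleus.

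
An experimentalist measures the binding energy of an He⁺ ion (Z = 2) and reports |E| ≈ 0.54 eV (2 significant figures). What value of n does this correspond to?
n = 10

The exact energy levels follow E_n = -13.6057 Z² / n² eV with Z = 2.

The measured value (-0.54 eV) is reported to only 2 significant figures, so we must test candidate n values and see which one matches to that precision.

Candidate energies:
  n = 8:  E = -13.6057 × 2² / 8² = -0.85036 eV
  n = 9:  E = -13.6057 × 2² / 9² = -0.67189 eV
  n = 10:  E = -13.6057 × 2² / 10² = -0.54423 eV  ← matches
  n = 11:  E = -13.6057 × 2² / 11² = -0.44978 eV
  n = 12:  E = -13.6057 × 2² / 12² = -0.37794 eV

Checking against the measurement of -0.54 eV (2 sig figs), only n = 10 agrees:
E_10 = -0.54423 eV, which rounds to -0.54 eV ✓

Therefore n = 10.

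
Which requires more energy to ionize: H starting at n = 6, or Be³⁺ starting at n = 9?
Be³⁺ at n = 9 (E = -2.69 eV)

Using E_n = -13.6057 Z² / n² eV:

H (Z = 1) at n = 6:
E = -13.6057 × 1² / 6² = -13.6057 × 1 / 36 = -0.37794 eV

Be³⁺ (Z = 4) at n = 9:
E = -13.6057 × 4² / 9² = -13.6057 × 16 / 81 = -2.68755 eV

Since -2.68755 eV < -0.37794 eV,
Be³⁺ at n = 9 is more tightly bound (requires more energy to ionize).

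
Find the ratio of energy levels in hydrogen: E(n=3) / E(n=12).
16.00000

Using E_n = -13.6057 Z² / n² eV with Z = 1:

E_3 = -13.6057 / 3² = -13.6057 / 9 = -1.51174444444 eV
E_12 = -13.6057 / 12² = -13.6057 / 144 = -0.09448402778 eV

The ratio is:
E_3/E_12 = (-1.51174444444) / (-0.09448402778)
E_3/E_12 = (-13.6057/9) / (-13.6057/144)
E_3/E_12 = 144/9
E_3/E_12 = 16.00000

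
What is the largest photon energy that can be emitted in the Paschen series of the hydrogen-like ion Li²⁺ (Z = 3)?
13.605700 eV

The series limit corresponds to the transition from n = ∞ to n = 3.
This is the highest energy (shortest wavelength) transition in the Paschen series.

E_∞ = 0 eV
E_3 = -13.6057 × 3² / 3² = -13.605700 eV

Energy at series limit:
ΔE = E_∞ - E_3 = 0 - (-13.605700) = 13.605700 eV

This energy equals the ionization energy from the n = 3 state of Li²⁺.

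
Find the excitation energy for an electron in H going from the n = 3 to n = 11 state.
1.40 eV

The energy levels of a hydrogen-like atom are E_n = -13.6057 eV / n².

Energy at n = 3: E_3 = -13.6057 / 3² = -1.51174 eV
Energy at n = 11: E_11 = -13.6057 / 11² = -0.11244 eV

The excitation energy is the difference:
ΔE = E_11 - E_3
ΔE = -0.11244 - (-1.51174)
ΔE = 1.40 eV

Since this is positive, energy must be absorbed (photon absorption).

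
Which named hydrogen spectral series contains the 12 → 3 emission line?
Paschen series

The spectral series in hydrogen are named based on the final (lower) energy level:
- Lyman series: n_final = 1 (ultraviolet)
- Balmer series: n_final = 2 (visible/near-UV)
- Paschen series: n_final = 3 (infrared)
- Brackett series: n_final = 4 (infrared)
- Pfund series: n_final = 5 (far infrared)

Since this transition ends at n = 3, it belongs to the Paschen series.

For reference, this 12 → 3 line has photon energy
ΔE = 13.6057 eV × (1/3² - 1/12²) = 1.417260417 eV,
corresponding to wavelength λ = hc/ΔE = 1239.84 eV·nm / 1.417260417 eV = 874.81453 nm in the infrared region.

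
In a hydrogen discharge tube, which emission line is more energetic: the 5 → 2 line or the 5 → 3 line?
5 → 2

Calculate the energy for each transition:

Transition 5 → 2:
ΔE₁ = |E_2 - E_5| = |-13.6057/2² - (-13.6057/5²)|
ΔE₁ = |-3.401425000 - (-0.544228000)| = 2.857197 eV

Transition 5 → 3:
ΔE₂ = |E_3 - E_5| = |-13.6057/3² - (-13.6057/5²)|
ΔE₂ = |-1.511744444 - (-0.544228000)| = 0.967516 eV

Since 2.857197 eV > 0.967516 eV, the transition 5 → 2 emits the more energetic photon.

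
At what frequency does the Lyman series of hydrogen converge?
3.290e+15 Hz

The series limit corresponds to the transition from n = ∞ to n = 1.
This is the highest energy (shortest wavelength) transition in the Lyman series.

E_∞ = 0 eV
E_1 = -13.6057 / 1² = -13.60570000 eV

Energy at series limit:
ΔE = E_∞ - E_1 = 0 - (-13.60570000) = 13.60570000 eV
E = 13.60570000 eV × (1.602177 × 10⁻¹⁹ J/eV) = 2.17987e-18 J
f = E/h = 2.17987e-18 J / (6.62607 × 10⁻³⁴ J·s) = 3.290e+15 Hz

This energy equals the ionization energy from the n = 1 state of hydrogen.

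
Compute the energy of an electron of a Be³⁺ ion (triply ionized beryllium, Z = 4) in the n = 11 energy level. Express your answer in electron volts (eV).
-1.799101 eV

The energy levels of a hydrogen-like atom are given by:
E_n = -13.6057 Z² / n² eV  (with Z = 4 for Be³⁺)

For n = 11:
E_11 = -13.6057 × 4² / 11²
E_11 = -13.6057 × 16 / 121
E_11 = -1.799101 eV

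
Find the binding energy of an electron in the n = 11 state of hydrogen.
0.112 eV

The ionization energy is the energy needed to remove the electron completely (n → ∞).

For hydrogen, E_n = -13.6057 eV / n².

At n = 11: E_11 = -13.6057 / 11² = -0.112444 eV
At n = ∞: E_∞ = 0 eV

Ionization energy = E_∞ - E_11 = 0 - (-0.112444) = 0.112444 eV
Ionization energy ≈ 0.112 eV

This is also called the binding energy of the electron in state n = 11.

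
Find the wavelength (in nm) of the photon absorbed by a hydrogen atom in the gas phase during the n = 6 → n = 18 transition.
3690.6238 nm

First, find the transition energy using E_n = -13.6057 / n² eV:
E_6 = -13.6057 / 6² = -0.3779361111 eV
E_18 = -13.6057 / 18² = -0.0419929012 eV

Photon energy: |ΔE| = |E_18 - E_6| = 0.3359432099 eV

Convert to wavelength using E = hc/λ with hc = 1239.84 eV·nm:
λ = hc/E = 1239.84 eV·nm / 0.3359432099 eV
λ = 3690.6238 nm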